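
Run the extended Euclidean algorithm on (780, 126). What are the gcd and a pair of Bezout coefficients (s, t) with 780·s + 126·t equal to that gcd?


Euclidean algorithm on (780, 126) — divide until remainder is 0:
  780 = 6 · 126 + 24
  126 = 5 · 24 + 6
  24 = 4 · 6 + 0
gcd(780, 126) = 6.
Track Bezout coefficients alongside the remainders: start with r₀ = 780 = a·1 + b·0 (s = 1, t = 0) and r₁ = 126 = a·0 + b·1 (s = 0, t = 1); each new remainder r_{k+1} = r_{k-1} − q_k·r_k inherits s_{k+1} = s_{k-1} − q_k·s_k, t_{k+1} = t_{k-1} − q_k·t_k, so r_k = a·s_k + b·t_k at every step:
  q = 6: r = 24, s = 1 − 6·0 = 1, t = 0 − 6·1 = -6  (check: 780·1 + 126·(-6) = 24)
  q = 5: r = 6, s = 0 − 5·1 = -5, t = 1 − 5·(-6) = 31  (check: 780·(-5) + 126·31 = 6)
The row with r = 6 (the gcd) gives the Bezout coefficients s = -5, t = 31.
Result: 780 · (-5) + 126 · (31) = 6.

gcd(780, 126) = 6; s = -5, t = 31 (check: 780·(-5) + 126·31 = 6).


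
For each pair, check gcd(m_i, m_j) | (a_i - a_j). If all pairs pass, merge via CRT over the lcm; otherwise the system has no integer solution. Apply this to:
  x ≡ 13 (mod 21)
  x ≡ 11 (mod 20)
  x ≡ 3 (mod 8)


Moduli 21, 20, 8 are not pairwise coprime, so CRT works modulo lcm(m_i) when all pairwise compatibility conditions hold.
Pairwise compatibility: gcd(m_i, m_j) must divide a_i - a_j for every pair.
Merge one congruence at a time:
  Start: x ≡ 13 (mod 21).
  Combine with x ≡ 11 (mod 20): gcd(21, 20) = 1; 11 - 13 = -2, which IS divisible by 1, so compatible.
    Write x = 13 + 21·t and substitute into x ≡ 11 (mod 20): 21·t ≡ 11 − 13 = -2 (mod 20).
    Reduce coefficients mod 20: 1·t ≡ 18 (mod 20).
    So t ≡ 18 (mod 20).
    Then x = 13 + 21·18 = 391, valid modulo lcm(21, 20) = 420: x ≡ 391 (mod 420).
  Combine with x ≡ 3 (mod 8): gcd(420, 8) = 4; 3 - 391 = -388, which IS divisible by 4, so compatible.
    Write x = 391 + 420·t and substitute into x ≡ 3 (mod 8): 420·t ≡ 3 − 391 = -388 (mod 8).
    Divide the congruence (and modulus) by g = 4: 105·t ≡ -97 (mod 2).
    Reduce coefficients mod 2: 1·t ≡ 1 (mod 2).
    So t ≡ 1 (mod 2).
    Then x = 391 + 420·1 = 811, valid modulo lcm(420, 8) = 840: x ≡ 811 (mod 840).
Verify: 811 mod 21 = 13, 811 mod 20 = 11, 811 mod 8 = 3.

x ≡ 811 (mod 840).


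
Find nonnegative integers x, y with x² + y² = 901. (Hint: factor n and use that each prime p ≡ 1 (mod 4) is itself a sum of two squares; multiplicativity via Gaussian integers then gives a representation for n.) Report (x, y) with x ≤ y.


Step 1: Factor n = 901 = 17 · 53.
Step 2: Check the mod-4 condition on each prime factor: 17 ≡ 1 (mod 4), exponent 1; 53 ≡ 1 (mod 4), exponent 1.
All primes ≡ 3 (mod 4) appear to even exponent (or don't appear), so by the two-squares theorem n IS expressible as a sum of two squares.
Step 3: Build a representation. Here n = 17 · 53 is a product of primes ≡ 1 (mod 4). Each prime p ≡ 1 (mod 4) is itself a sum of two squares; find a² by testing p − a² for a perfect square:
  17: 17 − 1² = 16 = 4² ⇒ 17 = 1² + 4².
  53: 53 − 1² = 52, 53 − 2² = 49 = 7² ⇒ 53 = 2² + 7².
  Combine using the Brahmagupta–Fibonacci identity (a² + b²)(c² + d²) = (ac − bd)² + (ad + bc)² = (ac + bd)² + (ad − bc)²:
  17 · 53 = 901: from (1² + 4²)(2² + 7²), take (1·2 − 4·7, 1·7 + 4·2) = (2 − 28, 7 + 8) = (-26, 15); dropping signs (only squares matter) gives (26, 15); check 26² + 15² = 676 + 225 = 901 ✓.
Step 4: Order so x ≤ y and verify: 15² + 26² = 225 + 676 = 901 = n. ✓

n = 901 = 15² + 26² (one valid representation with x ≤ y).


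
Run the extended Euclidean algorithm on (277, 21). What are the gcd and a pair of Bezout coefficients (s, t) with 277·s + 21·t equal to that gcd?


Euclidean algorithm on (277, 21) — divide until remainder is 0:
  277 = 13 · 21 + 4
  21 = 5 · 4 + 1
  4 = 4 · 1 + 0
gcd(277, 21) = 1.
Track Bezout coefficients alongside the remainders: start with r₀ = 277 = a·1 + b·0 (s = 1, t = 0) and r₁ = 21 = a·0 + b·1 (s = 0, t = 1); each new remainder r_{k+1} = r_{k-1} − q_k·r_k inherits s_{k+1} = s_{k-1} − q_k·s_k, t_{k+1} = t_{k-1} − q_k·t_k, so r_k = a·s_k + b·t_k at every step:
  q = 13: r = 4, s = 1 − 13·0 = 1, t = 0 − 13·1 = -13  (check: 277·1 + 21·(-13) = 4)
  q = 5: r = 1, s = 0 − 5·1 = -5, t = 1 − 5·(-13) = 66  (check: 277·(-5) + 21·66 = 1)
The row with r = 1 (the gcd) gives the Bezout coefficients s = -5, t = 66.
Result: 277 · (-5) + 21 · (66) = 1.

gcd(277, 21) = 1; s = -5, t = 66 (check: 277·(-5) + 21·66 = 1).


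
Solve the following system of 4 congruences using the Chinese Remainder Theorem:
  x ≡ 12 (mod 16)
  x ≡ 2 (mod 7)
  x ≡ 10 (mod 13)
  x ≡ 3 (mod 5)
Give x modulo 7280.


Product of moduli M = 16 · 7 · 13 · 5 = 7280.
Merge one congruence at a time:
  Start: x ≡ 12 (mod 16).
  Combine with x ≡ 2 (mod 7); new modulus lcm = 112.
    Write x = 12 + 16·t and substitute into x ≡ 2 (mod 7): 16·t ≡ 2 − 12 = -10 (mod 7).
    Reduce coefficients mod 7: 2·t ≡ 4 (mod 7).
    The inverse of 2 mod 7 is 4 (since 2·4 = 8 = 1·7 + 1), so t ≡ 4·4 = 16 ≡ 2 (mod 7).
    Then x = 12 + 16·2 = 44, valid modulo lcm(16, 7) = 112: x ≡ 44 (mod 112).
  Combine with x ≡ 10 (mod 13); new modulus lcm = 1456.
    Write x = 44 + 112·t and substitute into x ≡ 10 (mod 13): 112·t ≡ 10 − 44 = -34 (mod 13).
    Reduce coefficients mod 13: 8·t ≡ 5 (mod 13).
    The inverse of 8 mod 13 is 5 (since 8·5 = 40 = 3·13 + 1), so t ≡ 5·5 = 25 ≡ 12 (mod 13).
    Then x = 44 + 112·12 = 1388, valid modulo lcm(112, 13) = 1456: x ≡ 1388 (mod 1456).
  Combine with x ≡ 3 (mod 5); new modulus lcm = 7280.
    Write x = 1388 + 1456·t and substitute into x ≡ 3 (mod 5): 1456·t ≡ 3 − 1388 = -1385 (mod 5).
    Reduce coefficients mod 5: 1·t ≡ 0 (mod 5).
    So t ≡ 0 (mod 5).
    Then x = 1388 + 1456·0 = 1388, valid modulo lcm(1456, 5) = 7280: x ≡ 1388 (mod 7280).
Verify against each original: 1388 mod 16 = 12, 1388 mod 7 = 2, 1388 mod 13 = 10, 1388 mod 5 = 3.

x ≡ 1388 (mod 7280).


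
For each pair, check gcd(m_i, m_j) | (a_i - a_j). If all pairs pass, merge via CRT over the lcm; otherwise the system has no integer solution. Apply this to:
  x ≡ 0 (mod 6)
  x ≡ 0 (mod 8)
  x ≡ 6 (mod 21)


Moduli 6, 8, 21 are not pairwise coprime, so CRT works modulo lcm(m_i) when all pairwise compatibility conditions hold.
Pairwise compatibility: gcd(m_i, m_j) must divide a_i - a_j for every pair.
Merge one congruence at a time:
  Start: x ≡ 0 (mod 6).
  Combine with x ≡ 0 (mod 8): gcd(6, 8) = 2; 0 - 0 = 0, which IS divisible by 2, so compatible.
    Write x = 0 + 6·t and substitute into x ≡ 0 (mod 8): 6·t ≡ 0 − 0 = 0 (mod 8).
    Divide the congruence (and modulus) by g = 2: 3·t ≡ 0 (mod 4).
    The inverse of 3 mod 4 is 3 (since 3·3 = 9 = 2·4 + 1), so t ≡ 3·0 = 0 ≡ 0 (mod 4).
    Then x = 0 + 6·0 = 0, valid modulo lcm(6, 8) = 24: x ≡ 0 (mod 24).
  Combine with x ≡ 6 (mod 21): gcd(24, 21) = 3; 6 - 0 = 6, which IS divisible by 3, so compatible.
    Write x = 0 + 24·t and substitute into x ≡ 6 (mod 21): 24·t ≡ 6 − 0 = 6 (mod 21).
    Divide the congruence (and modulus) by g = 3: 8·t ≡ 2 (mod 7).
    Reduce coefficients mod 7: 1·t ≡ 2 (mod 7).
    So t ≡ 2 (mod 7).
    Then x = 0 + 24·2 = 48, valid modulo lcm(24, 21) = 168: x ≡ 48 (mod 168).
Verify: 48 mod 6 = 0, 48 mod 8 = 0, 48 mod 21 = 6.

x ≡ 48 (mod 168).


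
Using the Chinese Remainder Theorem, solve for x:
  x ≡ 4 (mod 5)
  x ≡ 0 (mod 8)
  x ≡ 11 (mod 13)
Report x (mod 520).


Moduli 5, 8, 13 are pairwise coprime; by CRT there is a unique solution modulo M = 5 · 8 · 13 = 520.
Solve pairwise, accumulating the modulus:
  Start with x ≡ 4 (mod 5).
  Combine with x ≡ 0 (mod 8): since gcd(5, 8) = 1, we get a unique residue mod 40.
    Write x = 4 + 5·t and substitute into x ≡ 0 (mod 8): 5·t ≡ 0 − 4 = -4 (mod 8).
    Reduce coefficients mod 8: 5·t ≡ 4 (mod 8).
    The inverse of 5 mod 8 is 5 (since 5·5 = 25 = 3·8 + 1), so t ≡ 5·4 = 20 ≡ 4 (mod 8).
    Then x = 4 + 5·4 = 24, valid modulo lcm(5, 8) = 40: x ≡ 24 (mod 40).
  Combine with x ≡ 11 (mod 13): since gcd(40, 13) = 1, we get a unique residue mod 520.
    Write x = 24 + 40·t and substitute into x ≡ 11 (mod 13): 40·t ≡ 11 − 24 = -13 (mod 13).
    Reduce coefficients mod 13: 1·t ≡ 0 (mod 13).
    So t ≡ 0 (mod 13).
    Then x = 24 + 40·0 = 24, valid modulo lcm(40, 13) = 520: x ≡ 24 (mod 520).
Verify: 24 mod 5 = 4 ✓, 24 mod 8 = 0 ✓, 24 mod 13 = 11 ✓.

x ≡ 24 (mod 520).


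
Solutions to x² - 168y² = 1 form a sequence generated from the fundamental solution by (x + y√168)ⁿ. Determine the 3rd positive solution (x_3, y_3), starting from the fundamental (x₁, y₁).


Step 1: Find the fundamental solution (x₁, y₁) of x² - 168y² = 1.
  Expand √168 as a continued fraction. a₀ = ⌊√168⌋ = 12; iterate m_{k+1} = d_k·a_k − m_k, d_{k+1} = (168 − m_{k+1}²)/d_k, a_{k+1} = ⌊(a₀ + m_{k+1})/d_{k+1}⌋ (starting m₀ = 0, d₀ = 1), with convergents p_k = a_k·p_{k-1} + p_{k-2}, q_k = a_k·q_{k-1} + q_{k-2} (p₋₁ = 1, q₋₁ = 0):
  k = 0: a₀ = 12; p₀/q₀ = 12/1; p₀² − 168·q₀² = 144 − 168 = -24.
  k = 1: m = 12, d = 24, a = ⌊(12 + 12)/24⌋ = 1; p/q = (1·12 + 1)/(1·1 + 0) = 13/1; p² − 168·q² = 169 − 168 = 1.
  The first convergent with p² − 168·q² = 1 gives the fundamental solution (x₁, y₁) = (13, 1).
Step 2: Apply the recurrence (x_{n+1}, y_{n+1}) = (x₁x_n + 168y₁y_n, x₁y_n + y₁x_n) repeatedly.
  From (x_1, y_1) = (13, 1): x_2 = 13·13 + 168·1·1 = 337; y_2 = 13·1 + 1·13 = 26.
  From (x_2, y_2) = (337, 26): x_3 = 13·337 + 168·1·26 = 8749; y_3 = 13·26 + 1·337 = 675.
Step 3: Verify x_3² - 168·y_3² = 76545001 - 76545000 = 1 (should be 1). ✓

(x_1, y_1) = (13, 1); (x_3, y_3) = (8749, 675).


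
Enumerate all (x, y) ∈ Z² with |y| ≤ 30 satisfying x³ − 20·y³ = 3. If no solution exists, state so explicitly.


The equation is x³ - 20y³ = 3. For fixed y, x³ = 20·y³ + 3, so a solution requires the RHS to be a perfect cube.
Strategy: iterate y from -30 to 30, compute RHS = 20·y³ + 3, and check whether it is a (positive or negative) perfect cube.
Check small values of y:
  y = 0: RHS = 3 is not a perfect cube.
  y = 1: RHS = 23 is not a perfect cube.
  y = -1: RHS = -17 is not a perfect cube.
  y = 2: RHS = 163 is not a perfect cube.
  y = -2: RHS = -157 is not a perfect cube.
  y = 3: RHS = 543 is not a perfect cube.
  y = -3: RHS = -537 is not a perfect cube.
Continuing the search up to |y| = 30 finds no solutions either.
No (x, y) in the scanned range satisfies the equation.

No integer solutions with |y| ≤ 30.


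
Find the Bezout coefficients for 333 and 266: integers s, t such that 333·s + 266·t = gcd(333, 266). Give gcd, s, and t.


Euclidean algorithm on (333, 266) — divide until remainder is 0:
  333 = 1 · 266 + 67
  266 = 3 · 67 + 65
  67 = 1 · 65 + 2
  65 = 32 · 2 + 1
  2 = 2 · 1 + 0
gcd(333, 266) = 1.
Track Bezout coefficients alongside the remainders: start with r₀ = 333 = a·1 + b·0 (s = 1, t = 0) and r₁ = 266 = a·0 + b·1 (s = 0, t = 1); each new remainder r_{k+1} = r_{k-1} − q_k·r_k inherits s_{k+1} = s_{k-1} − q_k·s_k, t_{k+1} = t_{k-1} − q_k·t_k, so r_k = a·s_k + b·t_k at every step:
  q = 1: r = 67, s = 1 − 1·0 = 1, t = 0 − 1·1 = -1  (check: 333·1 + 266·(-1) = 67)
  q = 3: r = 65, s = 0 − 3·1 = -3, t = 1 − 3·(-1) = 4  (check: 333·(-3) + 266·4 = 65)
  q = 1: r = 2, s = 1 − 1·(-3) = 4, t = -1 − 1·4 = -5  (check: 333·4 + 266·(-5) = 2)
  q = 32: r = 1, s = -3 − 32·4 = -131, t = 4 − 32·(-5) = 164  (check: 333·(-131) + 266·164 = 1)
The row with r = 1 (the gcd) gives the Bezout coefficients s = -131, t = 164.
Result: 333 · (-131) + 266 · (164) = 1.

gcd(333, 266) = 1; s = -131, t = 164 (check: 333·(-131) + 266·164 = 1).


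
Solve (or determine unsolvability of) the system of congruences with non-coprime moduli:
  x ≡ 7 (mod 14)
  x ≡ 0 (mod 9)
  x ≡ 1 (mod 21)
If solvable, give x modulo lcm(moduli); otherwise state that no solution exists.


Moduli 14, 9, 21 are not pairwise coprime, so CRT works modulo lcm(m_i) when all pairwise compatibility conditions hold.
Pairwise compatibility: gcd(m_i, m_j) must divide a_i - a_j for every pair.
Merge one congruence at a time:
  Start: x ≡ 7 (mod 14).
  Combine with x ≡ 0 (mod 9): gcd(14, 9) = 1; 0 - 7 = -7, which IS divisible by 1, so compatible.
    Write x = 7 + 14·t and substitute into x ≡ 0 (mod 9): 14·t ≡ 0 − 7 = -7 (mod 9).
    Reduce coefficients mod 9: 5·t ≡ 2 (mod 9).
    The inverse of 5 mod 9 is 2 (since 5·2 = 10 = 1·9 + 1), so t ≡ 2·2 = 4 ≡ 4 (mod 9).
    Then x = 7 + 14·4 = 63, valid modulo lcm(14, 9) = 126: x ≡ 63 (mod 126).
  Combine with x ≡ 1 (mod 21): gcd(126, 21) = 21, and 1 - 63 = -62 is NOT divisible by 21.
    ⇒ system is inconsistent (no integer solution).

No solution (the system is inconsistent).


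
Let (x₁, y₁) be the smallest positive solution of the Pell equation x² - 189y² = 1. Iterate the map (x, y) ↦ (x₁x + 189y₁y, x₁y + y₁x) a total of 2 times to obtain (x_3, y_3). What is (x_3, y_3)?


Step 1: Find the fundamental solution (x₁, y₁) of x² - 189y² = 1.
  Expand √189 as a continued fraction. a₀ = ⌊√189⌋ = 13; iterate m_{k+1} = d_k·a_k − m_k, d_{k+1} = (189 − m_{k+1}²)/d_k, a_{k+1} = ⌊(a₀ + m_{k+1})/d_{k+1}⌋ (starting m₀ = 0, d₀ = 1), with convergents p_k = a_k·p_{k-1} + p_{k-2}, q_k = a_k·q_{k-1} + q_{k-2} (p₋₁ = 1, q₋₁ = 0):
  k = 0: a₀ = 13; p₀/q₀ = 13/1; p₀² − 189·q₀² = 169 − 189 = -20.
  k = 1: m = 13, d = 20, a = ⌊(13 + 13)/20⌋ = 1; p/q = (1·13 + 1)/(1·1 + 0) = 14/1; p² − 189·q² = 196 − 189 = 7.
  k = 2: m = 7, d = 7, a = ⌊(13 + 7)/7⌋ = 2; p/q = (2·14 + 13)/(2·1 + 1) = 41/3; p² − 189·q² = 1681 − 1701 = -20.
  k = 3: m = 7, d = 20, a = ⌊(13 + 7)/20⌋ = 1; p/q = (1·41 + 14)/(1·3 + 1) = 55/4; p² − 189·q² = 3025 − 3024 = 1.
  The first convergent with p² − 189·q² = 1 gives the fundamental solution (x₁, y₁) = (55, 4).
Step 2: Apply the recurrence (x_{n+1}, y_{n+1}) = (x₁x_n + 189y₁y_n, x₁y_n + y₁x_n) repeatedly.
  From (x_1, y_1) = (55, 4): x_2 = 55·55 + 189·4·4 = 6049; y_2 = 55·4 + 4·55 = 440.
  From (x_2, y_2) = (6049, 440): x_3 = 55·6049 + 189·4·440 = 665335; y_3 = 55·440 + 4·6049 = 48396.
Step 3: Verify x_3² - 189·y_3² = 442670662225 - 442670662224 = 1 (should be 1). ✓

(x_1, y_1) = (55, 4); (x_3, y_3) = (665335, 48396).


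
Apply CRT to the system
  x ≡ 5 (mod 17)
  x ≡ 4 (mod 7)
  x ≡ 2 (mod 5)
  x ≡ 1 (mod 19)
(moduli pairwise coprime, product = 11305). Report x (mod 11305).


Product of moduli M = 17 · 7 · 5 · 19 = 11305.
Merge one congruence at a time:
  Start: x ≡ 5 (mod 17).
  Combine with x ≡ 4 (mod 7); new modulus lcm = 119.
    Write x = 5 + 17·t and substitute into x ≡ 4 (mod 7): 17·t ≡ 4 − 5 = -1 (mod 7).
    Reduce coefficients mod 7: 3·t ≡ 6 (mod 7).
    The inverse of 3 mod 7 is 5 (since 3·5 = 15 = 2·7 + 1), so t ≡ 5·6 = 30 ≡ 2 (mod 7).
    Then x = 5 + 17·2 = 39, valid modulo lcm(17, 7) = 119: x ≡ 39 (mod 119).
  Combine with x ≡ 2 (mod 5); new modulus lcm = 595.
    Write x = 39 + 119·t and substitute into x ≡ 2 (mod 5): 119·t ≡ 2 − 39 = -37 (mod 5).
    Reduce coefficients mod 5: 4·t ≡ 3 (mod 5).
    The inverse of 4 mod 5 is 4 (since 4·4 = 16 = 3·5 + 1), so t ≡ 4·3 = 12 ≡ 2 (mod 5).
    Then x = 39 + 119·2 = 277, valid modulo lcm(119, 5) = 595: x ≡ 277 (mod 595).
  Combine with x ≡ 1 (mod 19); new modulus lcm = 11305.
    Write x = 277 + 595·t and substitute into x ≡ 1 (mod 19): 595·t ≡ 1 − 277 = -276 (mod 19).
    Reduce coefficients mod 19: 6·t ≡ 9 (mod 19).
    The inverse of 6 mod 19 is 16 (since 6·16 = 96 = 5·19 + 1), so t ≡ 16·9 = 144 ≡ 11 (mod 19).
    Then x = 277 + 595·11 = 6822, valid modulo lcm(595, 19) = 11305: x ≡ 6822 (mod 11305).
Verify against each original: 6822 mod 17 = 5, 6822 mod 7 = 4, 6822 mod 5 = 2, 6822 mod 19 = 1.

x ≡ 6822 (mod 11305).


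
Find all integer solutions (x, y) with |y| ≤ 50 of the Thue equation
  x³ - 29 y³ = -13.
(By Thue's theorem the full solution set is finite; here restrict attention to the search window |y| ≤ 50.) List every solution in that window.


The equation is x³ - 29y³ = -13. For fixed y, x³ = 29·y³ − 13, so a solution requires the RHS to be a perfect cube.
Strategy: iterate y from -50 to 50, compute RHS = 29·y³ − 13, and check whether it is a (positive or negative) perfect cube.
Check small values of y:
  y = 0: RHS = -13 is not a perfect cube.
  y = 1: RHS = 16 is not a perfect cube.
  y = -1: RHS = -42 is not a perfect cube.
  y = 2: RHS = 219 is not a perfect cube.
  y = -2: RHS = -245 is not a perfect cube.
  y = 3: RHS = 770 is not a perfect cube.
  y = -3: RHS = -796 is not a perfect cube.
Continuing the search up to |y| = 50 finds no solutions either.
No (x, y) in the scanned range satisfies the equation.

No integer solutions with |y| ≤ 50.


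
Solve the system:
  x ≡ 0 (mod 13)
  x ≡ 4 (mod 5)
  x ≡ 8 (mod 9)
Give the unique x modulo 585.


Moduli 13, 5, 9 are pairwise coprime; by CRT there is a unique solution modulo M = 13 · 5 · 9 = 585.
Solve pairwise, accumulating the modulus:
  Start with x ≡ 0 (mod 13).
  Combine with x ≡ 4 (mod 5): since gcd(13, 5) = 1, we get a unique residue mod 65.
    Write x = 0 + 13·t and substitute into x ≡ 4 (mod 5): 13·t ≡ 4 − 0 = 4 (mod 5).
    Reduce coefficients mod 5: 3·t ≡ 4 (mod 5).
    The inverse of 3 mod 5 is 2 (since 3·2 = 6 = 1·5 + 1), so t ≡ 2·4 = 8 ≡ 3 (mod 5).
    Then x = 0 + 13·3 = 39, valid modulo lcm(13, 5) = 65: x ≡ 39 (mod 65).
  Combine with x ≡ 8 (mod 9): since gcd(65, 9) = 1, we get a unique residue mod 585.
    Write x = 39 + 65·t and substitute into x ≡ 8 (mod 9): 65·t ≡ 8 − 39 = -31 (mod 9).
    Reduce coefficients mod 9: 2·t ≡ 5 (mod 9).
    The inverse of 2 mod 9 is 5 (since 2·5 = 10 = 1·9 + 1), so t ≡ 5·5 = 25 ≡ 7 (mod 9).
    Then x = 39 + 65·7 = 494, valid modulo lcm(65, 9) = 585: x ≡ 494 (mod 585).
Verify: 494 mod 13 = 0 ✓, 494 mod 5 = 4 ✓, 494 mod 9 = 8 ✓.

x ≡ 494 (mod 585).


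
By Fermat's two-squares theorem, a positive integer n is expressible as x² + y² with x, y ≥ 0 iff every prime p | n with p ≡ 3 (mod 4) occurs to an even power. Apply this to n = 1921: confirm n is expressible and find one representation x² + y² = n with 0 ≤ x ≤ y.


Step 1: Factor n = 1921 = 17 · 113.
Step 2: Check the mod-4 condition on each prime factor: 17 ≡ 1 (mod 4), exponent 1; 113 ≡ 1 (mod 4), exponent 1.
All primes ≡ 3 (mod 4) appear to even exponent (or don't appear), so by the two-squares theorem n IS expressible as a sum of two squares.
Step 3: Build a representation. Here n = 17 · 113 is a product of primes ≡ 1 (mod 4). Each prime p ≡ 1 (mod 4) is itself a sum of two squares; find a² by testing p − a² for a perfect square:
  17: 17 − 1² = 16 = 4² ⇒ 17 = 1² + 4².
  113: 113 − 1² = 112, 113 − 2² = 109, 113 − 3² = 104, 113 − 4² = 97, 113 − 5² = 88, 113 − 6² = 77, 113 − 7² = 64 = 8² ⇒ 113 = 7² + 8².
  Combine using the Brahmagupta–Fibonacci identity (a² + b²)(c² + d²) = (ac − bd)² + (ad + bc)² = (ac + bd)² + (ad − bc)²:
  17 · 113 = 1921: from (1² + 4²)(7² + 8²), take (1·7 − 4·8, 1·8 + 4·7) = (7 − 32, 8 + 28) = (-25, 36); dropping signs (only squares matter) gives (25, 36); check 25² + 36² = 625 + 1296 = 1921 ✓.
Step 4: Order so x ≤ y and verify: 25² + 36² = 625 + 1296 = 1921 = n. ✓

n = 1921 = 25² + 36² (one valid representation with x ≤ y).


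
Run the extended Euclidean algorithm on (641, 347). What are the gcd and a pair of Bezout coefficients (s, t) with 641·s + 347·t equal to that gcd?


Euclidean algorithm on (641, 347) — divide until remainder is 0:
  641 = 1 · 347 + 294
  347 = 1 · 294 + 53
  294 = 5 · 53 + 29
  53 = 1 · 29 + 24
  29 = 1 · 24 + 5
  24 = 4 · 5 + 4
  5 = 1 · 4 + 1
  4 = 4 · 1 + 0
gcd(641, 347) = 1.
Track Bezout coefficients alongside the remainders: start with r₀ = 641 = a·1 + b·0 (s = 1, t = 0) and r₁ = 347 = a·0 + b·1 (s = 0, t = 1); each new remainder r_{k+1} = r_{k-1} − q_k·r_k inherits s_{k+1} = s_{k-1} − q_k·s_k, t_{k+1} = t_{k-1} − q_k·t_k, so r_k = a·s_k + b·t_k at every step:
  q = 1: r = 294, s = 1 − 1·0 = 1, t = 0 − 1·1 = -1  (check: 641·1 + 347·(-1) = 294)
  q = 1: r = 53, s = 0 − 1·1 = -1, t = 1 − 1·(-1) = 2  (check: 641·(-1) + 347·2 = 53)
  q = 5: r = 29, s = 1 − 5·(-1) = 6, t = -1 − 5·2 = -11  (check: 641·6 + 347·(-11) = 29)
  q = 1: r = 24, s = -1 − 1·6 = -7, t = 2 − 1·(-11) = 13  (check: 641·(-7) + 347·13 = 24)
  q = 1: r = 5, s = 6 − 1·(-7) = 13, t = -11 − 1·13 = -24  (check: 641·13 + 347·(-24) = 5)
  q = 4: r = 4, s = -7 − 4·13 = -59, t = 13 − 4·(-24) = 109  (check: 641·(-59) + 347·109 = 4)
  q = 1: r = 1, s = 13 − 1·(-59) = 72, t = -24 − 1·109 = -133  (check: 641·72 + 347·(-133) = 1)
The row with r = 1 (the gcd) gives the Bezout coefficients s = 72, t = -133.
Result: 641 · (72) + 347 · (-133) = 1.

gcd(641, 347) = 1; s = 72, t = -133 (check: 641·72 + 347·(-133) = 1).


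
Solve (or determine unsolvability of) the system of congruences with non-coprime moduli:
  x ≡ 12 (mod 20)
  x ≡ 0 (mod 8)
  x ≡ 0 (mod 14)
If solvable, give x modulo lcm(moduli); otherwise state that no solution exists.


Moduli 20, 8, 14 are not pairwise coprime, so CRT works modulo lcm(m_i) when all pairwise compatibility conditions hold.
Pairwise compatibility: gcd(m_i, m_j) must divide a_i - a_j for every pair.
Merge one congruence at a time:
  Start: x ≡ 12 (mod 20).
  Combine with x ≡ 0 (mod 8): gcd(20, 8) = 4; 0 - 12 = -12, which IS divisible by 4, so compatible.
    Write x = 12 + 20·t and substitute into x ≡ 0 (mod 8): 20·t ≡ 0 − 12 = -12 (mod 8).
    Divide the congruence (and modulus) by g = 4: 5·t ≡ -3 (mod 2).
    Reduce coefficients mod 2: 1·t ≡ 1 (mod 2).
    So t ≡ 1 (mod 2).
    Then x = 12 + 20·1 = 32, valid modulo lcm(20, 8) = 40: x ≡ 32 (mod 40).
  Combine with x ≡ 0 (mod 14): gcd(40, 14) = 2; 0 - 32 = -32, which IS divisible by 2, so compatible.
    Write x = 32 + 40·t and substitute into x ≡ 0 (mod 14): 40·t ≡ 0 − 32 = -32 (mod 14).
    Divide the congruence (and modulus) by g = 2: 20·t ≡ -16 (mod 7).
    Reduce coefficients mod 7: 6·t ≡ 5 (mod 7).
    The inverse of 6 mod 7 is 6 (since 6·6 = 36 = 5·7 + 1), so t ≡ 6·5 = 30 ≡ 2 (mod 7).
    Then x = 32 + 40·2 = 112, valid modulo lcm(40, 14) = 280: x ≡ 112 (mod 280).
Verify: 112 mod 20 = 12, 112 mod 8 = 0, 112 mod 14 = 0.

x ≡ 112 (mod 280).


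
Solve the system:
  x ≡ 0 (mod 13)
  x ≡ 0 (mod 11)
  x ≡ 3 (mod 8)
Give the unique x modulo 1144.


Moduli 13, 11, 8 are pairwise coprime; by CRT there is a unique solution modulo M = 13 · 11 · 8 = 1144.
Solve pairwise, accumulating the modulus:
  Start with x ≡ 0 (mod 13).
  Combine with x ≡ 0 (mod 11): since gcd(13, 11) = 1, we get a unique residue mod 143.
    Write x = 0 + 13·t and substitute into x ≡ 0 (mod 11): 13·t ≡ 0 − 0 = 0 (mod 11).
    Reduce coefficients mod 11: 2·t ≡ 0 (mod 11).
    The inverse of 2 mod 11 is 6 (since 2·6 = 12 = 1·11 + 1), so t ≡ 6·0 = 0 ≡ 0 (mod 11).
    Then x = 0 + 13·0 = 0, valid modulo lcm(13, 11) = 143: x ≡ 0 (mod 143).
  Combine with x ≡ 3 (mod 8): since gcd(143, 8) = 1, we get a unique residue mod 1144.
    Write x = 0 + 143·t and substitute into x ≡ 3 (mod 8): 143·t ≡ 3 − 0 = 3 (mod 8).
    Reduce coefficients mod 8: 7·t ≡ 3 (mod 8).
    The inverse of 7 mod 8 is 7 (since 7·7 = 49 = 6·8 + 1), so t ≡ 7·3 = 21 ≡ 5 (mod 8).
    Then x = 0 + 143·5 = 715, valid modulo lcm(143, 8) = 1144: x ≡ 715 (mod 1144).
Verify: 715 mod 13 = 0 ✓, 715 mod 11 = 0 ✓, 715 mod 8 = 3 ✓.

x ≡ 715 (mod 1144).


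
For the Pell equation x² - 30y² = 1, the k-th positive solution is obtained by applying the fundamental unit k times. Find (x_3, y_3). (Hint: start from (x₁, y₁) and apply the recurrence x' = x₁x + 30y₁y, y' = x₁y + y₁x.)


Step 1: Find the fundamental solution (x₁, y₁) of x² - 30y² = 1.
  Expand √30 as a continued fraction. a₀ = ⌊√30⌋ = 5; iterate m_{k+1} = d_k·a_k − m_k, d_{k+1} = (30 − m_{k+1}²)/d_k, a_{k+1} = ⌊(a₀ + m_{k+1})/d_{k+1}⌋ (starting m₀ = 0, d₀ = 1), with convergents p_k = a_k·p_{k-1} + p_{k-2}, q_k = a_k·q_{k-1} + q_{k-2} (p₋₁ = 1, q₋₁ = 0):
  k = 0: a₀ = 5; p₀/q₀ = 5/1; p₀² − 30·q₀² = 25 − 30 = -5.
  k = 1: m = 5, d = 5, a = ⌊(5 + 5)/5⌋ = 2; p/q = (2·5 + 1)/(2·1 + 0) = 11/2; p² − 30·q² = 121 − 120 = 1.
  The first convergent with p² − 30·q² = 1 gives the fundamental solution (x₁, y₁) = (11, 2).
Step 2: Apply the recurrence (x_{n+1}, y_{n+1}) = (x₁x_n + 30y₁y_n, x₁y_n + y₁x_n) repeatedly.
  From (x_1, y_1) = (11, 2): x_2 = 11·11 + 30·2·2 = 241; y_2 = 11·2 + 2·11 = 44.
  From (x_2, y_2) = (241, 44): x_3 = 11·241 + 30·2·44 = 5291; y_3 = 11·44 + 2·241 = 966.
Step 3: Verify x_3² - 30·y_3² = 27994681 - 27994680 = 1 (should be 1). ✓

(x_1, y_1) = (11, 2); (x_3, y_3) = (5291, 966).


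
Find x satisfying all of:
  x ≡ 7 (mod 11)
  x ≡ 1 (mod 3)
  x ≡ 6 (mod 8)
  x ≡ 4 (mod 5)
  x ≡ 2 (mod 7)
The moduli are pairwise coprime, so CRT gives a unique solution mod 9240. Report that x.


Product of moduli M = 11 · 3 · 8 · 5 · 7 = 9240.
Merge one congruence at a time:
  Start: x ≡ 7 (mod 11).
  Combine with x ≡ 1 (mod 3); new modulus lcm = 33.
    Write x = 7 + 11·t and substitute into x ≡ 1 (mod 3): 11·t ≡ 1 − 7 = -6 (mod 3).
    Reduce coefficients mod 3: 2·t ≡ 0 (mod 3).
    The inverse of 2 mod 3 is 2 (since 2·2 = 4 = 1·3 + 1), so t ≡ 2·0 = 0 ≡ 0 (mod 3).
    Then x = 7 + 11·0 = 7, valid modulo lcm(11, 3) = 33: x ≡ 7 (mod 33).
  Combine with x ≡ 6 (mod 8); new modulus lcm = 264.
    Write x = 7 + 33·t and substitute into x ≡ 6 (mod 8): 33·t ≡ 6 − 7 = -1 (mod 8).
    Reduce coefficients mod 8: 1·t ≡ 7 (mod 8).
    So t ≡ 7 (mod 8).
    Then x = 7 + 33·7 = 238, valid modulo lcm(33, 8) = 264: x ≡ 238 (mod 264).
  Combine with x ≡ 4 (mod 5); new modulus lcm = 1320.
    Write x = 238 + 264·t and substitute into x ≡ 4 (mod 5): 264·t ≡ 4 − 238 = -234 (mod 5).
    Reduce coefficients mod 5: 4·t ≡ 1 (mod 5).
    The inverse of 4 mod 5 is 4 (since 4·4 = 16 = 3·5 + 1), so t ≡ 4·1 = 4 ≡ 4 (mod 5).
    Then x = 238 + 264·4 = 1294, valid modulo lcm(264, 5) = 1320: x ≡ 1294 (mod 1320).
  Combine with x ≡ 2 (mod 7); new modulus lcm = 9240.
    Write x = 1294 + 1320·t and substitute into x ≡ 2 (mod 7): 1320·t ≡ 2 − 1294 = -1292 (mod 7).
    Reduce coefficients mod 7: 4·t ≡ 3 (mod 7).
    The inverse of 4 mod 7 is 2 (since 4·2 = 8 = 1·7 + 1), so t ≡ 2·3 = 6 ≡ 6 (mod 7).
    Then x = 1294 + 1320·6 = 9214, valid modulo lcm(1320, 7) = 9240: x ≡ 9214 (mod 9240).
Verify against each original: 9214 mod 11 = 7, 9214 mod 3 = 1, 9214 mod 8 = 6, 9214 mod 5 = 4, 9214 mod 7 = 2.

x ≡ 9214 (mod 9240).


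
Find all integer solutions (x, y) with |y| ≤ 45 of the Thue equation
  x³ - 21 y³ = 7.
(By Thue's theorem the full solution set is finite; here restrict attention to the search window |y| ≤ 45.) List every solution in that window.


The equation is x³ - 21y³ = 7. For fixed y, x³ = 21·y³ + 7, so a solution requires the RHS to be a perfect cube.
Strategy: iterate y from -45 to 45, compute RHS = 21·y³ + 7, and check whether it is a (positive or negative) perfect cube.
Check small values of y:
  y = 0: RHS = 7 is not a perfect cube.
  y = 1: RHS = 28 is not a perfect cube.
  y = -1: RHS = -14 is not a perfect cube.
  y = 2: RHS = 175 is not a perfect cube.
  y = -2: RHS = -161 is not a perfect cube.
  y = 3: RHS = 574 is not a perfect cube.
  y = -3: RHS = -560 is not a perfect cube.
Continuing the search up to |y| = 45 finds no solutions either.
No (x, y) in the scanned range satisfies the equation.

No integer solutions with |y| ≤ 45.


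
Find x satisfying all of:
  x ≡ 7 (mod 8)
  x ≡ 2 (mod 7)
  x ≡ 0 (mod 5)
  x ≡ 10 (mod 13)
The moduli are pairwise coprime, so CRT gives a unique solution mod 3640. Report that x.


Product of moduli M = 8 · 7 · 5 · 13 = 3640.
Merge one congruence at a time:
  Start: x ≡ 7 (mod 8).
  Combine with x ≡ 2 (mod 7); new modulus lcm = 56.
    Write x = 7 + 8·t and substitute into x ≡ 2 (mod 7): 8·t ≡ 2 − 7 = -5 (mod 7).
    Reduce coefficients mod 7: 1·t ≡ 2 (mod 7).
    So t ≡ 2 (mod 7).
    Then x = 7 + 8·2 = 23, valid modulo lcm(8, 7) = 56: x ≡ 23 (mod 56).
  Combine with x ≡ 0 (mod 5); new modulus lcm = 280.
    Write x = 23 + 56·t and substitute into x ≡ 0 (mod 5): 56·t ≡ 0 − 23 = -23 (mod 5).
    Reduce coefficients mod 5: 1·t ≡ 2 (mod 5).
    So t ≡ 2 (mod 5).
    Then x = 23 + 56·2 = 135, valid modulo lcm(56, 5) = 280: x ≡ 135 (mod 280).
  Combine with x ≡ 10 (mod 13); new modulus lcm = 3640.
    Write x = 135 + 280·t and substitute into x ≡ 10 (mod 13): 280·t ≡ 10 − 135 = -125 (mod 13).
    Reduce coefficients mod 13: 7·t ≡ 5 (mod 13).
    The inverse of 7 mod 13 is 2 (since 7·2 = 14 = 1·13 + 1), so t ≡ 2·5 = 10 ≡ 10 (mod 13).
    Then x = 135 + 280·10 = 2935, valid modulo lcm(280, 13) = 3640: x ≡ 2935 (mod 3640).
Verify against each original: 2935 mod 8 = 7, 2935 mod 7 = 2, 2935 mod 5 = 0, 2935 mod 13 = 10.

x ≡ 2935 (mod 3640).


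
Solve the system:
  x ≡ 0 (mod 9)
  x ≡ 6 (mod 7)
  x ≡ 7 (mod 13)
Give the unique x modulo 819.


Moduli 9, 7, 13 are pairwise coprime; by CRT there is a unique solution modulo M = 9 · 7 · 13 = 819.
Solve pairwise, accumulating the modulus:
  Start with x ≡ 0 (mod 9).
  Combine with x ≡ 6 (mod 7): since gcd(9, 7) = 1, we get a unique residue mod 63.
    Write x = 0 + 9·t and substitute into x ≡ 6 (mod 7): 9·t ≡ 6 − 0 = 6 (mod 7).
    Reduce coefficients mod 7: 2·t ≡ 6 (mod 7).
    The inverse of 2 mod 7 is 4 (since 2·4 = 8 = 1·7 + 1), so t ≡ 4·6 = 24 ≡ 3 (mod 7).
    Then x = 0 + 9·3 = 27, valid modulo lcm(9, 7) = 63: x ≡ 27 (mod 63).
  Combine with x ≡ 7 (mod 13): since gcd(63, 13) = 1, we get a unique residue mod 819.
    Write x = 27 + 63·t and substitute into x ≡ 7 (mod 13): 63·t ≡ 7 − 27 = -20 (mod 13).
    Reduce coefficients mod 13: 11·t ≡ 6 (mod 13).
    The inverse of 11 mod 13 is 6 (since 11·6 = 66 = 5·13 + 1), so t ≡ 6·6 = 36 ≡ 10 (mod 13).
    Then x = 27 + 63·10 = 657, valid modulo lcm(63, 13) = 819: x ≡ 657 (mod 819).
Verify: 657 mod 9 = 0 ✓, 657 mod 7 = 6 ✓, 657 mod 13 = 7 ✓.

x ≡ 657 (mod 819).


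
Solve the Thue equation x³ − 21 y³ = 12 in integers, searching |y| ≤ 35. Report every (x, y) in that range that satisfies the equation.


The equation is x³ - 21y³ = 12. For fixed y, x³ = 21·y³ + 12, so a solution requires the RHS to be a perfect cube.
Strategy: iterate y from -35 to 35, compute RHS = 21·y³ + 12, and check whether it is a (positive or negative) perfect cube.
Check small values of y:
  y = 0: RHS = 12 is not a perfect cube.
  y = 1: RHS = 33 is not a perfect cube.
  y = -1: RHS = -9 is not a perfect cube.
  y = 2: RHS = 180 is not a perfect cube.
  y = -2: RHS = -156 is not a perfect cube.
  y = 3: RHS = 579 is not a perfect cube.
  y = -3: RHS = -555 is not a perfect cube.
Continuing the search up to |y| = 35 finds no solutions either.
No (x, y) in the scanned range satisfies the equation.

No integer solutions with |y| ≤ 35.


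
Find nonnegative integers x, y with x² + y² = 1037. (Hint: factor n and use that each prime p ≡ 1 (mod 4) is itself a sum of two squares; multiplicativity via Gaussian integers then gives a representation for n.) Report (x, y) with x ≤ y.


Step 1: Factor n = 1037 = 17 · 61.
Step 2: Check the mod-4 condition on each prime factor: 17 ≡ 1 (mod 4), exponent 1; 61 ≡ 1 (mod 4), exponent 1.
All primes ≡ 3 (mod 4) appear to even exponent (or don't appear), so by the two-squares theorem n IS expressible as a sum of two squares.
Step 3: Build a representation. Here n = 17 · 61 is a product of primes ≡ 1 (mod 4). Each prime p ≡ 1 (mod 4) is itself a sum of two squares; find a² by testing p − a² for a perfect square:
  17: 17 − 1² = 16 = 4² ⇒ 17 = 1² + 4².
  61: 61 − 1² = 60, 61 − 2² = 57, 61 − 3² = 52, 61 − 4² = 45, 61 − 5² = 36 = 6² ⇒ 61 = 5² + 6².
  Combine using the Brahmagupta–Fibonacci identity (a² + b²)(c² + d²) = (ac − bd)² + (ad + bc)² = (ac + bd)² + (ad − bc)²:
  17 · 61 = 1037: from (1² + 4²)(5² + 6²), take (1·5 − 4·6, 1·6 + 4·5) = (5 − 24, 6 + 20) = (-19, 26); dropping signs (only squares matter) gives (19, 26); check 19² + 26² = 361 + 676 = 1037 ✓.
Step 4: Order so x ≤ y and verify: 19² + 26² = 361 + 676 = 1037 = n. ✓

n = 1037 = 19² + 26² (one valid representation with x ≤ y).


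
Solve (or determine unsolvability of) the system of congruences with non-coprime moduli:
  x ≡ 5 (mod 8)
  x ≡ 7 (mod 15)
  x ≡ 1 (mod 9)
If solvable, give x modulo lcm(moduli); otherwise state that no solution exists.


Moduli 8, 15, 9 are not pairwise coprime, so CRT works modulo lcm(m_i) when all pairwise compatibility conditions hold.
Pairwise compatibility: gcd(m_i, m_j) must divide a_i - a_j for every pair.
Merge one congruence at a time:
  Start: x ≡ 5 (mod 8).
  Combine with x ≡ 7 (mod 15): gcd(8, 15) = 1; 7 - 5 = 2, which IS divisible by 1, so compatible.
    Write x = 5 + 8·t and substitute into x ≡ 7 (mod 15): 8·t ≡ 7 − 5 = 2 (mod 15).
    The inverse of 8 mod 15 is 2 (since 8·2 = 16 = 1·15 + 1), so t ≡ 2·2 = 4 ≡ 4 (mod 15).
    Then x = 5 + 8·4 = 37, valid modulo lcm(8, 15) = 120: x ≡ 37 (mod 120).
  Combine with x ≡ 1 (mod 9): gcd(120, 9) = 3; 1 - 37 = -36, which IS divisible by 3, so compatible.
    Write x = 37 + 120·t and substitute into x ≡ 1 (mod 9): 120·t ≡ 1 − 37 = -36 (mod 9).
    Divide the congruence (and modulus) by g = 3: 40·t ≡ -12 (mod 3).
    Reduce coefficients mod 3: 1·t ≡ 0 (mod 3).
    So t ≡ 0 (mod 3).
    Then x = 37 + 120·0 = 37, valid modulo lcm(120, 9) = 360: x ≡ 37 (mod 360).
Verify: 37 mod 8 = 5, 37 mod 15 = 7, 37 mod 9 = 1.

x ≡ 37 (mod 360).


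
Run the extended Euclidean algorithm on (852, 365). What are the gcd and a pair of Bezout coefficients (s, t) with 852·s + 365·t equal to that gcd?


Euclidean algorithm on (852, 365) — divide until remainder is 0:
  852 = 2 · 365 + 122
  365 = 2 · 122 + 121
  122 = 1 · 121 + 1
  121 = 121 · 1 + 0
gcd(852, 365) = 1.
Track Bezout coefficients alongside the remainders: start with r₀ = 852 = a·1 + b·0 (s = 1, t = 0) and r₁ = 365 = a·0 + b·1 (s = 0, t = 1); each new remainder r_{k+1} = r_{k-1} − q_k·r_k inherits s_{k+1} = s_{k-1} − q_k·s_k, t_{k+1} = t_{k-1} − q_k·t_k, so r_k = a·s_k + b·t_k at every step:
  q = 2: r = 122, s = 1 − 2·0 = 1, t = 0 − 2·1 = -2  (check: 852·1 + 365·(-2) = 122)
  q = 2: r = 121, s = 0 − 2·1 = -2, t = 1 − 2·(-2) = 5  (check: 852·(-2) + 365·5 = 121)
  q = 1: r = 1, s = 1 − 1·(-2) = 3, t = -2 − 1·5 = -7  (check: 852·3 + 365·(-7) = 1)
The row with r = 1 (the gcd) gives the Bezout coefficients s = 3, t = -7.
Result: 852 · (3) + 365 · (-7) = 1.

gcd(852, 365) = 1; s = 3, t = -7 (check: 852·3 + 365·(-7) = 1).


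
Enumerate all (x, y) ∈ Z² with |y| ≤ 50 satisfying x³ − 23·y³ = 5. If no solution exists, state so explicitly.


The equation is x³ - 23y³ = 5. For fixed y, x³ = 23·y³ + 5, so a solution requires the RHS to be a perfect cube.
Strategy: iterate y from -50 to 50, compute RHS = 23·y³ + 5, and check whether it is a (positive or negative) perfect cube.
Check small values of y:
  y = 0: RHS = 5 is not a perfect cube.
  y = 1: RHS = 28 is not a perfect cube.
  y = -1: RHS = -18 is not a perfect cube.
  y = 2: RHS = 189 is not a perfect cube.
  y = -2: RHS = -179 is not a perfect cube.
  y = 3: RHS = 626 is not a perfect cube.
  y = -3: RHS = -616 is not a perfect cube.
Continuing the search up to |y| = 50 finds no solutions either.
No (x, y) in the scanned range satisfies the equation.

No integer solutions with |y| ≤ 50.


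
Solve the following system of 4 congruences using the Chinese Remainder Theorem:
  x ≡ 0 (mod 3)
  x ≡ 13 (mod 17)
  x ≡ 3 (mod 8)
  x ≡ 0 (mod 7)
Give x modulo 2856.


Product of moduli M = 3 · 17 · 8 · 7 = 2856.
Merge one congruence at a time:
  Start: x ≡ 0 (mod 3).
  Combine with x ≡ 13 (mod 17); new modulus lcm = 51.
    Write x = 0 + 3·t and substitute into x ≡ 13 (mod 17): 3·t ≡ 13 − 0 = 13 (mod 17).
    The inverse of 3 mod 17 is 6 (since 3·6 = 18 = 1·17 + 1), so t ≡ 6·13 = 78 ≡ 10 (mod 17).
    Then x = 0 + 3·10 = 30, valid modulo lcm(3, 17) = 51: x ≡ 30 (mod 51).
  Combine with x ≡ 3 (mod 8); new modulus lcm = 408.
    Write x = 30 + 51·t and substitute into x ≡ 3 (mod 8): 51·t ≡ 3 − 30 = -27 (mod 8).
    Reduce coefficients mod 8: 3·t ≡ 5 (mod 8).
    The inverse of 3 mod 8 is 3 (since 3·3 = 9 = 1·8 + 1), so t ≡ 3·5 = 15 ≡ 7 (mod 8).
    Then x = 30 + 51·7 = 387, valid modulo lcm(51, 8) = 408: x ≡ 387 (mod 408).
  Combine with x ≡ 0 (mod 7); new modulus lcm = 2856.
    Write x = 387 + 408·t and substitute into x ≡ 0 (mod 7): 408·t ≡ 0 − 387 = -387 (mod 7).
    Reduce coefficients mod 7: 2·t ≡ 5 (mod 7).
    The inverse of 2 mod 7 is 4 (since 2·4 = 8 = 1·7 + 1), so t ≡ 4·5 = 20 ≡ 6 (mod 7).
    Then x = 387 + 408·6 = 2835, valid modulo lcm(408, 7) = 2856: x ≡ 2835 (mod 2856).
Verify against each original: 2835 mod 3 = 0, 2835 mod 17 = 13, 2835 mod 8 = 3, 2835 mod 7 = 0.

x ≡ 2835 (mod 2856).


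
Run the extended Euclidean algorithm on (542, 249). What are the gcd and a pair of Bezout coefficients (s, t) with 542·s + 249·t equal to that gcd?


Euclidean algorithm on (542, 249) — divide until remainder is 0:
  542 = 2 · 249 + 44
  249 = 5 · 44 + 29
  44 = 1 · 29 + 15
  29 = 1 · 15 + 14
  15 = 1 · 14 + 1
  14 = 14 · 1 + 0
gcd(542, 249) = 1.
Track Bezout coefficients alongside the remainders: start with r₀ = 542 = a·1 + b·0 (s = 1, t = 0) and r₁ = 249 = a·0 + b·1 (s = 0, t = 1); each new remainder r_{k+1} = r_{k-1} − q_k·r_k inherits s_{k+1} = s_{k-1} − q_k·s_k, t_{k+1} = t_{k-1} − q_k·t_k, so r_k = a·s_k + b·t_k at every step:
  q = 2: r = 44, s = 1 − 2·0 = 1, t = 0 − 2·1 = -2  (check: 542·1 + 249·(-2) = 44)
  q = 5: r = 29, s = 0 − 5·1 = -5, t = 1 − 5·(-2) = 11  (check: 542·(-5) + 249·11 = 29)
  q = 1: r = 15, s = 1 − 1·(-5) = 6, t = -2 − 1·11 = -13  (check: 542·6 + 249·(-13) = 15)
  q = 1: r = 14, s = -5 − 1·6 = -11, t = 11 − 1·(-13) = 24  (check: 542·(-11) + 249·24 = 14)
  q = 1: r = 1, s = 6 − 1·(-11) = 17, t = -13 − 1·24 = -37  (check: 542·17 + 249·(-37) = 1)
The row with r = 1 (the gcd) gives the Bezout coefficients s = 17, t = -37.
Result: 542 · (17) + 249 · (-37) = 1.

gcd(542, 249) = 1; s = 17, t = -37 (check: 542·17 + 249·(-37) = 1).


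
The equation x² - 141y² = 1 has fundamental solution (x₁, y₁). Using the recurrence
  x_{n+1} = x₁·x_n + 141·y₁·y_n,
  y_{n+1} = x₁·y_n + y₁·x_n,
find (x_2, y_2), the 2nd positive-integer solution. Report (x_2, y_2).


Step 1: Find the fundamental solution (x₁, y₁) of x² - 141y² = 1.
  Expand √141 as a continued fraction. a₀ = ⌊√141⌋ = 11; iterate m_{k+1} = d_k·a_k − m_k, d_{k+1} = (141 − m_{k+1}²)/d_k, a_{k+1} = ⌊(a₀ + m_{k+1})/d_{k+1}⌋ (starting m₀ = 0, d₀ = 1), with convergents p_k = a_k·p_{k-1} + p_{k-2}, q_k = a_k·q_{k-1} + q_{k-2} (p₋₁ = 1, q₋₁ = 0):
  k = 0: a₀ = 11; p₀/q₀ = 11/1; p₀² − 141·q₀² = 121 − 141 = -20.
  k = 1: m = 11, d = 20, a = ⌊(11 + 11)/20⌋ = 1; p/q = (1·11 + 1)/(1·1 + 0) = 12/1; p² − 141·q² = 144 − 141 = 3.
  k = 2: m = 9, d = 3, a = ⌊(11 + 9)/3⌋ = 6; p/q = (6·12 + 11)/(6·1 + 1) = 83/7; p² − 141·q² = 6889 − 6909 = -20.
  k = 3: m = 9, d = 20, a = ⌊(11 + 9)/20⌋ = 1; p/q = (1·83 + 12)/(1·7 + 1) = 95/8; p² − 141·q² = 9025 − 9024 = 1.
  The first convergent with p² − 141·q² = 1 gives the fundamental solution (x₁, y₁) = (95, 8).
Step 2: Apply the recurrence (x_{n+1}, y_{n+1}) = (x₁x_n + 141y₁y_n, x₁y_n + y₁x_n) repeatedly.
  From (x_1, y_1) = (95, 8): x_2 = 95·95 + 141·8·8 = 18049; y_2 = 95·8 + 8·95 = 1520.
Step 3: Verify x_2² - 141·y_2² = 325766401 - 325766400 = 1 (should be 1). ✓

(x_1, y_1) = (95, 8); (x_2, y_2) = (18049, 1520).
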